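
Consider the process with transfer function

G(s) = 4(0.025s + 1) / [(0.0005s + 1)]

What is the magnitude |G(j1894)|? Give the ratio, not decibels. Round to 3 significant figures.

At ω = 1894 rad/s:
zero (1 + j1894·0.025) = 1 + j47.35 → |·| ≈ 47.361, ∠ ≈ 88.79°
pole (1 + j1894·0.0005) = 1 + j0.947 → |·| ≈ 1.3772, ∠ ≈ 43.44°
|G| = 4 · 47.361 / (1.3772) ≈ 137.56

138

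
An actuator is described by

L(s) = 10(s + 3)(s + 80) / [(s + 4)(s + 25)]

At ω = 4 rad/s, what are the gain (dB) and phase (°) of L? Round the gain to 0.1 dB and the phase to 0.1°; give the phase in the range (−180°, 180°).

28.9 dB, 1.9°

At s = jω = j4:
zero (s+3): 3 + j4 → |·| = √(3²+4²) = √25 ≈ 5, ∠ = arctan(4/3) ≈ 53.13°
zero (s+80): 80 + j4 → |·| = √(80²+4²) = √6416 ≈ 80.1, ∠ = arctan(4/80) ≈ 2.86°
pole (s+4): 4 + j4 → |·| = √(4²+4²) = √32 ≈ 5.6569, ∠ = arctan(4/4) ≈ 45.00°
pole (s+25): 25 + j4 → |·| = √(25²+4²) = √641 ≈ 25.318, ∠ = arctan(4/25) ≈ 9.09°
|L| = 10 · 400.5 / 143.22 ≈ 27.964
Gain = 20 log₁₀(27.964) ≈ 28.93 dB
∠L = 55.99° − 54.09° = 1.90°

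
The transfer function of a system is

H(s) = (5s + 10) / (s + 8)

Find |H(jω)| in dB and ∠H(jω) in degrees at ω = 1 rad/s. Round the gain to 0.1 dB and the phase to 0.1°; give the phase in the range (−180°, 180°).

2.8 dB, 19.4°

Substitute s = j1:
Numerator: 5(j1) + 10 = 10 + j5
Denominator: (j1) + 8 = 8 + j1
|N| = √(10² + 5²) ≈ 11.18, ∠N ≈ 26.57°
|D| = √(8² + 1²) ≈ 8.0623, ∠D ≈ 7.13°
|H| = 11.18 / 8.0623 ≈ 1.3867
Gain = 20 log₁₀(1.3867) ≈ 2.84 dB
∠H = 26.57° − 7.13° = 19.44°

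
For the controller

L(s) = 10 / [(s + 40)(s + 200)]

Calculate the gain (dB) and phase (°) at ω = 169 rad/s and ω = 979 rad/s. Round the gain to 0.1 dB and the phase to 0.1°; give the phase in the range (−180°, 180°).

At s = jω = j169:
pole (s+40): 40 + j169 → |·| = √(40²+169²) = √30161 ≈ 173.67, ∠ = arctan(169/40) ≈ 76.68°
pole (s+200): 200 + j169 → |·| = √(200²+169²) = √68561 ≈ 261.84, ∠ = arctan(169/200) ≈ 40.20°
|L| = 10 / 45474 ≈ 0.00021991
Gain = 20 log₁₀(0.00021991) ≈ -73.16 dB
∠L = 0.00° − 116.88° = -116.88°

At s = jω = j979:
pole (s+40): 40 + j979 → |·| = √(40²+979²) = √960041 ≈ 979.82, ∠ = arctan(979/40) ≈ 87.66°
pole (s+200): 200 + j979 → |·| = √(200²+979²) = √998441 ≈ 999.22, ∠ = arctan(979/200) ≈ 78.45°
|L| = 10 / 9.7906e+05 ≈ 1.0214e-05
Gain = 20 log₁₀(1.0214e-05) ≈ -99.82 dB
∠L = 0.00° − 166.11° = -166.11°

ω = 169: -73.2 dB, -116.9°; ω = 979: -99.8 dB, -166.1°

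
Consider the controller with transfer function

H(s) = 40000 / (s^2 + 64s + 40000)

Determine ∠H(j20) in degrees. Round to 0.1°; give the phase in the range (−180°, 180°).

At s = jω = j20:
quadratic: (j20)² + 64·j20 + 40000 = 39600 + j1280 → |·| ≈ 39621, ∠ ≈ 1.85°
∠H = 0.00° − 1.85° = -1.85°

-1.9°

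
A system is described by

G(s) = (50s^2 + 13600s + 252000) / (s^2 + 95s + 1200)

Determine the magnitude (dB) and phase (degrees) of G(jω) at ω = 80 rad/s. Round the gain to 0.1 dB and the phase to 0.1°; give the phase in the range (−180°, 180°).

Substitute s = j80:
Numerator: 50(j80)^2 + 13600(j80) + 252000 = -68000 + j1088000
Denominator: (j80)^2 + 95(j80) + 1200 = -5200 + j7600
|N| = √(68000² + 1088000²) ≈ 1.0901e+06, ∠N ≈ 93.58°
|D| = √(5200² + 7600²) ≈ 9208.7, ∠D ≈ 124.38°
|G| = 1.0901e+06 / 9208.7 ≈ 118.38
Gain = 20 log₁₀(118.38) ≈ 41.47 dB
∠G = 93.58° − 124.38° = -30.80°

41.5 dB, -30.8°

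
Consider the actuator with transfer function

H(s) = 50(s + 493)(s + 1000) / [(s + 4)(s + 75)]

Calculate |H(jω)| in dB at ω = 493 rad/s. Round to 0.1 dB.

44.0 dB

At s = jω = j493:
zero (s+493): 493 + j493 → |·| = √(493²+493²) = √486098 ≈ 697.21, ∠ = arctan(493/493) ≈ 45.00°
zero (s+1000): 1000 + j493 → |·| = √(1000²+493²) = √1243049 ≈ 1114.9, ∠ = arctan(493/1000) ≈ 26.24°
pole (s+4): 4 + j493 → |·| = √(4²+493²) = √243065 ≈ 493.02, ∠ = arctan(493/4) ≈ 89.54°
pole (s+75): 75 + j493 → |·| = √(75²+493²) = √248674 ≈ 498.67, ∠ = arctan(493/75) ≈ 81.35°
|H| = 50 · 7.7732e+05 / 2.4585e+05 ≈ 158.09
Gain = 20 log₁₀(158.09) ≈ 43.98 dB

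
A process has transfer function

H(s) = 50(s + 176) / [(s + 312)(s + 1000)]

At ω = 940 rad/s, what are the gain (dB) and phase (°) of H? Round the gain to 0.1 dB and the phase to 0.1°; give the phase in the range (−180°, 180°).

At s = jω = j940:
zero (s+176): 176 + j940 → |·| = √(176²+940²) = √914576 ≈ 956.33, ∠ = arctan(940/176) ≈ 79.40°
pole (s+312): 312 + j940 → |·| = √(312²+940²) = √980944 ≈ 990.43, ∠ = arctan(940/312) ≈ 71.64°
pole (s+1000): 1000 + j940 → |·| = √(1000²+940²) = √1883600 ≈ 1372.4, ∠ = arctan(940/1000) ≈ 43.23°
|H| = 50 · 956.33 / 1.3593e+06 ≈ 0.035177
Gain = 20 log₁₀(0.035177) ≈ -29.07 dB
∠H = 79.40° − 114.87° = -35.47°

-29.1 dB, -35.5°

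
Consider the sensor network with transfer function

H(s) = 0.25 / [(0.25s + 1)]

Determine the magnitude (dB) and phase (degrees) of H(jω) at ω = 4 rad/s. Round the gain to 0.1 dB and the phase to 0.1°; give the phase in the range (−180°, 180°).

-15.1 dB, -45.0°

At ω = 4 rad/s:
pole (1 + j4·0.25) = 1 + j1 → |·| ≈ 1.4142, ∠ ≈ 45.00°
|H| = 0.25 · 1 / (1.4142) ≈ 0.17678
Gain = 20 log₁₀(0.17678) ≈ -15.05 dB
∠H = (0°) − (45.00°) = -45.00°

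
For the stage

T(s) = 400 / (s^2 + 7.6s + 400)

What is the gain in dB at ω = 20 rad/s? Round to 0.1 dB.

At s = jω = j20:
quadratic: (j20)² + 7.6·j20 + 400 = 0 + j152 → |·| ≈ 152, ∠ ≈ 90.00°
|T| = 400 / 152 ≈ 2.6316
Gain = 20 log₁₀(2.6316) ≈ 8.40 dB

8.4 dB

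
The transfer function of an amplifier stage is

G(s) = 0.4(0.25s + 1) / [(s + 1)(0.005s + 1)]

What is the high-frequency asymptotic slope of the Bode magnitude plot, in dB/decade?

-20 dB/decade

Each pole contributes −20 dB/decade at high frequency; each zero contributes +20 dB/decade.
Net: 1 zero(s) − 2 pole(s) → -20 dB/decade.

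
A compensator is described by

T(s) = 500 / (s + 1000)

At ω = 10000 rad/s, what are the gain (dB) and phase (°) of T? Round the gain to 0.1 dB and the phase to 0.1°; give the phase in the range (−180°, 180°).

At s = jω = j10000:
pole (s+1000): 1000 + j10000 → |·| = √(1000²+10000²) = √101000000 ≈ 10050, ∠ = arctan(10000/1000) ≈ 84.29°
|T| = 500 / 10050 ≈ 0.049751
Gain = 20 log₁₀(0.049751) ≈ -26.06 dB
∠T = 0.00° − 84.29° = -84.29°

-26.1 dB, -84.3°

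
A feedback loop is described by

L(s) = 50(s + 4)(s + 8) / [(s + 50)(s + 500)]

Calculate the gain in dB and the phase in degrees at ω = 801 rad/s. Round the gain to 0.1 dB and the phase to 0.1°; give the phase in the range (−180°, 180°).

32.5 dB, 34.7°

At s = jω = j801:
zero (s+4): 4 + j801 → |·| = √(4²+801²) = √641617 ≈ 801.01, ∠ = arctan(801/4) ≈ 89.71°
zero (s+8): 8 + j801 → |·| = √(8²+801²) = √641665 ≈ 801.04, ∠ = arctan(801/8) ≈ 89.43°
pole (s+50): 50 + j801 → |·| = √(50²+801²) = √644101 ≈ 802.56, ∠ = arctan(801/50) ≈ 86.43°
pole (s+500): 500 + j801 → |·| = √(500²+801²) = √891601 ≈ 944.25, ∠ = arctan(801/500) ≈ 58.03°
|L| = 50 · 6.4164e+05 / 7.5782e+05 ≈ 42.335
Gain = 20 log₁₀(42.335) ≈ 32.53 dB
∠L = 179.14° − 144.46° = 34.68°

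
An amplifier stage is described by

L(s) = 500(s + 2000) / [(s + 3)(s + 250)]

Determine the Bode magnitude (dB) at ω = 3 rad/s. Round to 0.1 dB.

At s = jω = j3:
zero (s+2000): 2000 + j3 → |·| = √(2000²+3²) = √4000009 ≈ 2000, ∠ = arctan(3/2000) ≈ 0.09°
pole (s+3): 3 + j3 → |·| = √(3²+3²) = √18 ≈ 4.2426, ∠ = arctan(3/3) ≈ 45.00°
pole (s+250): 250 + j3 → |·| = √(250²+3²) = √62509 ≈ 250.02, ∠ = arctan(3/250) ≈ 0.69°
|L| = 500 · 2000 / 1060.7 ≈ 942.77
Gain = 20 log₁₀(942.77) ≈ 59.49 dB

59.5 dB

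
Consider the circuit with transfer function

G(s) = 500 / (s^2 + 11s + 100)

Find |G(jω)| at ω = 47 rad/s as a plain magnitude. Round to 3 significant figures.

0.230

At s = jω = j47:
quadratic: (j47)² + 11·j47 + 100 = -2109 + j517 → |·| ≈ 2171.4, ∠ ≈ 166.23°
|G| = 500 / 2171.4 ≈ 0.23027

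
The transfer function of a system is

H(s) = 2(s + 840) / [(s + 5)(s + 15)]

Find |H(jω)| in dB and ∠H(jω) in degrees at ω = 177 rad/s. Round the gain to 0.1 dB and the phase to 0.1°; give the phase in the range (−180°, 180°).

At s = jω = j177:
zero (s+840): 840 + j177 → |·| = √(840²+177²) = √736929 ≈ 858.45, ∠ = arctan(177/840) ≈ 11.90°
pole (s+5): 5 + j177 → |·| = √(5²+177²) = √31354 ≈ 177.07, ∠ = arctan(177/5) ≈ 88.38°
pole (s+15): 15 + j177 → |·| = √(15²+177²) = √31554 ≈ 177.63, ∠ = arctan(177/15) ≈ 85.16°
|H| = 2 · 858.45 / 31453 ≈ 0.054586
Gain = 20 log₁₀(0.054586) ≈ -25.26 dB
∠H = 11.90° − 173.54° = -161.64°

-25.3 dB, -161.6°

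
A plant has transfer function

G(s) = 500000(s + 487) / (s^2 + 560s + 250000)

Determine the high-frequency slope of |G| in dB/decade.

-20 dB/decade

Each pole contributes −20 dB/decade at high frequency; each zero contributes +20 dB/decade.
Net: 1 zero(s) − 2 pole(s) → -20 dB/decade.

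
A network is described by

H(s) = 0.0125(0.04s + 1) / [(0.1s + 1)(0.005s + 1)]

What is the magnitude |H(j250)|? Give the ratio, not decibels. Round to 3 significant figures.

0.00314

At ω = 250 rad/s:
zero (1 + j250·0.04) = 1 + j10 → |·| ≈ 10.05, ∠ ≈ 84.29°
pole (1 + j250·0.1) = 1 + j25 → |·| ≈ 25.02, ∠ ≈ 87.71°
pole (1 + j250·0.005) = 1 + j1.25 → |·| ≈ 1.6008, ∠ ≈ 51.34°
|H| = 0.0125 · 10.05 / (25.02 · 1.6008) ≈ 0.0031365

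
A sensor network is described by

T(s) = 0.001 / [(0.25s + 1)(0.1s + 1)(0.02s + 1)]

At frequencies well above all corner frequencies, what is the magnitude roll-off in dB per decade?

-60 dB/decade

Each pole contributes −20 dB/decade at high frequency; each zero contributes +20 dB/decade.
Net: 0 zero(s) − 3 pole(s) → -60 dB/decade.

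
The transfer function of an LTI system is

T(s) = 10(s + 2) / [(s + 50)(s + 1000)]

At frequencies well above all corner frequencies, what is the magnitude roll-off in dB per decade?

Each pole contributes −20 dB/decade at high frequency; each zero contributes +20 dB/decade.
Net: 1 zero(s) − 2 pole(s) → -20 dB/decade.

-20 dB/decade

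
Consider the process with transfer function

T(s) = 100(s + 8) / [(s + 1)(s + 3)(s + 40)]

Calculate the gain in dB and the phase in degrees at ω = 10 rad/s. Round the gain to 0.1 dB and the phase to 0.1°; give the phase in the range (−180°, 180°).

-10.6 dB, -120.3°

At s = jω = j10:
zero (s+8): 8 + j10 → |·| = √(8²+10²) = √164 ≈ 12.806, ∠ = arctan(10/8) ≈ 51.34°
pole (s+1): 1 + j10 → |·| = √(1²+10²) = √101 ≈ 10.05, ∠ = arctan(10/1) ≈ 84.29°
pole (s+3): 3 + j10 → |·| = √(3²+10²) = √109 ≈ 10.44, ∠ = arctan(10/3) ≈ 73.30°
pole (s+40): 40 + j10 → |·| = √(40²+10²) = √1700 ≈ 41.231, ∠ = arctan(10/40) ≈ 14.04°
|T| = 100 · 12.806 / 4326 ≈ 0.29602
Gain = 20 log₁₀(0.29602) ≈ -10.57 dB
∠T = 51.34° − 171.63° = -120.29°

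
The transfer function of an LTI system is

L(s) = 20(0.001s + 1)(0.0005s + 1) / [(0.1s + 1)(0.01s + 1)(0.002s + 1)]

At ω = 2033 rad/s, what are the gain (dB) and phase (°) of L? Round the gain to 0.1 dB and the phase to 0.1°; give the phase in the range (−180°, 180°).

At ω = 2033 rad/s:
zero (1 + j2033·0.001) = 1 + j2.033 → |·| ≈ 2.2656, ∠ ≈ 63.81°
zero (1 + j2033·0.0005) = 1 + j1.0165 → |·| ≈ 1.4259, ∠ ≈ 45.47°
pole (1 + j2033·0.1) = 1 + j203.3 → |·| ≈ 203.3, ∠ ≈ 89.72°
pole (1 + j2033·0.01) = 1 + j20.33 → |·| ≈ 20.355, ∠ ≈ 87.18°
pole (1 + j2033·0.002) = 1 + j4.066 → |·| ≈ 4.1872, ∠ ≈ 76.18°
|L| = 20 · 2.2656 · 1.4259 / (203.3 · 20.355 · 4.1872) ≈ 0.0037288
Gain = 20 log₁₀(0.0037288) ≈ -48.57 dB
∠L = (63.81° + 45.47°) − (89.72° + 87.18° + 76.18°) = -143.80°

-48.6 dB, -143.8°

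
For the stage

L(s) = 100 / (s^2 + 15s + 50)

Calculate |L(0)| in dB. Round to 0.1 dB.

6.0 dB

L(0) = 100 / 50 = 2
20 log₁₀(2) ≈ 6.02 dB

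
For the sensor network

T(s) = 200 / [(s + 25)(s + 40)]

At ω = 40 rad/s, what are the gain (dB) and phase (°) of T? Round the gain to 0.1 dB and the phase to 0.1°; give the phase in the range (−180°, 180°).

-22.5 dB, -103.0°

At s = jω = j40:
pole (s+25): 25 + j40 → |·| = √(25²+40²) = √2225 ≈ 47.17, ∠ = arctan(40/25) ≈ 57.99°
pole (s+40): 40 + j40 → |·| = √(40²+40²) = √3200 ≈ 56.569, ∠ = arctan(40/40) ≈ 45.00°
|T| = 200 / 2668.4 ≈ 0.074951
Gain = 20 log₁₀(0.074951) ≈ -22.50 dB
∠T = 0.00° − 102.99° = -102.99°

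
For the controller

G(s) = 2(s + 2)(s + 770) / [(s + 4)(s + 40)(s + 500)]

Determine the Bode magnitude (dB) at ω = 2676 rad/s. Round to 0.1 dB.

At s = jω = j2676:
zero (s+2): 2 + j2676 → |·| = √(2²+2676²) = √7160980 ≈ 2676, ∠ = arctan(2676/2) ≈ 89.96°
zero (s+770): 770 + j2676 → |·| = √(770²+2676²) = √7753876 ≈ 2784.6, ∠ = arctan(2676/770) ≈ 73.95°
pole (s+4): 4 + j2676 → |·| = √(4²+2676²) = √7160992 ≈ 2676, ∠ = arctan(2676/4) ≈ 89.91°
pole (s+40): 40 + j2676 → |·| = √(40²+2676²) = √7162576 ≈ 2676.3, ∠ = arctan(2676/40) ≈ 89.14°
pole (s+500): 500 + j2676 → |·| = √(500²+2676²) = √7410976 ≈ 2722.3, ∠ = arctan(2676/500) ≈ 79.42°
|G| = 2 · 7.4516e+06 / 1.9497e+10 ≈ 0.00076438
Gain = 20 log₁₀(0.00076438) ≈ -62.33 dB

-62.3 dB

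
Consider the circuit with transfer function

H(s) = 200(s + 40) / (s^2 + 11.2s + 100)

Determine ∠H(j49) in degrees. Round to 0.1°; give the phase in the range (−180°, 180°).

-115.8°

At s = jω = j49:
zero (s+40): 40 + j49 → |·| = √(40²+49²) = √4001 ≈ 63.253, ∠ = arctan(49/40) ≈ 50.77°
quadratic: (j49)² + 11.2·j49 + 100 = -2301 + j548.8 → |·| ≈ 2365.5, ∠ ≈ 166.59°
∠H = 50.77° − 166.59° = -115.82°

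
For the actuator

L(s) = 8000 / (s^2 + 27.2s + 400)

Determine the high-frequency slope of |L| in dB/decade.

-40 dB/decade

Each pole contributes −20 dB/decade at high frequency; each zero contributes +20 dB/decade.
Net: 0 zero(s) − 2 pole(s) → -40 dB/decade.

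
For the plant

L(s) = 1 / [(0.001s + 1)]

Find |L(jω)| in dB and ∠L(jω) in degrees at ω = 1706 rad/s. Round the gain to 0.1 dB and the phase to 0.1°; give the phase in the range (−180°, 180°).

At ω = 1706 rad/s:
pole (1 + j1706·0.001) = 1 + j1.706 → |·| ≈ 1.9775, ∠ ≈ 59.62°
|L| = 1 · 1 / (1.9775) ≈ 0.50569
Gain = 20 log₁₀(0.50569) ≈ -5.92 dB
∠L = (0°) − (59.62°) = -59.62°

-5.9 dB, -59.6°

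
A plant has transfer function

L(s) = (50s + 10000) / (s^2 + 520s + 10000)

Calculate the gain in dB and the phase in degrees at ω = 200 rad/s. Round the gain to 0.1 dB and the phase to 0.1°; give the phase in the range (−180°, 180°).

Substitute s = j200:
Numerator: 50(j200) + 10000 = 10000 + j10000
Denominator: (j200)^2 + 520(j200) + 10000 = -30000 + j104000
|N| = √(10000² + 10000²) ≈ 14142, ∠N ≈ 45.00°
|D| = √(30000² + 104000²) ≈ 1.0824e+05, ∠D ≈ 106.09°
|L| = 14142 / 1.0824e+05 ≈ 0.13065
Gain = 20 log₁₀(0.13065) ≈ -17.68 dB
∠L = 45.00° − 106.09° = -61.09°

-17.7 dB, -61.1°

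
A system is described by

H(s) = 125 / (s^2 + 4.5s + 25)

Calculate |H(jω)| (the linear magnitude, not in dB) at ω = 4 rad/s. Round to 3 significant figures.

At s = jω = j4:
quadratic: (j4)² + 4.5·j4 + 25 = 9 + j18 → |·| ≈ 20.125, ∠ ≈ 63.43°
|H| = 125 / 20.125 ≈ 6.2112

6.21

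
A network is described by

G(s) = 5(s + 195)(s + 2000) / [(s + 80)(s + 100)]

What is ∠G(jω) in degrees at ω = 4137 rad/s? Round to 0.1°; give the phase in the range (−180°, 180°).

-26.0°

At s = jω = j4137:
zero (s+195): 195 + j4137 → |·| = √(195²+4137²) = √17152794 ≈ 4141.6, ∠ = arctan(4137/195) ≈ 87.30°
zero (s+2000): 2000 + j4137 → |·| = √(2000²+4137²) = √21114769 ≈ 4595.1, ∠ = arctan(4137/2000) ≈ 64.20°
pole (s+80): 80 + j4137 → |·| = √(80²+4137²) = √17121169 ≈ 4137.8, ∠ = arctan(4137/80) ≈ 88.89°
pole (s+100): 100 + j4137 → |·| = √(100²+4137²) = √17124769 ≈ 4138.2, ∠ = arctan(4137/100) ≈ 88.62°
∠G = 151.50° − 177.51° = -26.01°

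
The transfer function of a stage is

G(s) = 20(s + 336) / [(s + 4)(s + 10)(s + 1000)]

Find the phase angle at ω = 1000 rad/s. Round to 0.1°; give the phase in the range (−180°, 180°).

-152.8°

At s = jω = j1000:
zero (s+336): 336 + j1000 → |·| = √(336²+1000²) = √1112896 ≈ 1054.9, ∠ = arctan(1000/336) ≈ 71.43°
pole (s+4): 4 + j1000 → |·| = √(4²+1000²) = √1000016 ≈ 1000, ∠ = arctan(1000/4) ≈ 89.77°
pole (s+10): 10 + j1000 → |·| = √(10²+1000²) = √1000100 ≈ 1000, ∠ = arctan(1000/10) ≈ 89.43°
pole (s+1000): 1000 + j1000 → |·| = √(1000²+1000²) = √2000000 ≈ 1414.2, ∠ = arctan(1000/1000) ≈ 45.00°
∠G = 71.43° − 224.20° = -152.77°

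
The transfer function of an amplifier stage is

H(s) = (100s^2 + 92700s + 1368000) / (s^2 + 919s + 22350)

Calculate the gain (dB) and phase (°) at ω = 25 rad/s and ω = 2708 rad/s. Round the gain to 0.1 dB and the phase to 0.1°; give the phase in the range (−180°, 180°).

Substitute s = j25:
Numerator: 100(j25)^2 + 92700(j25) + 1368000 = 1305500 + j2317500
Denominator: (j25)^2 + 919(j25) + 22350 = 21725 + j22975
|N| = √(1305500² + 2317500²) ≈ 2.6599e+06, ∠N ≈ 60.61°
|D| = √(21725² + 22975²) ≈ 31620, ∠D ≈ 46.60°
|H| = 2.6599e+06 / 31620 ≈ 84.121
Gain = 20 log₁₀(84.121) ≈ 38.50 dB
∠H = 60.61° − 46.60° = 14.01°

Substitute s = j2708:
Numerator: 100(j2708)^2 + 92700(j2708) + 1368000 = -731958400 + j251031600
Denominator: (j2708)^2 + 919(j2708) + 22350 = -7310914 + j2488652
|N| = √(731958400² + 251031600²) ≈ 7.7381e+08, ∠N ≈ 161.07°
|D| = √(7310914² + 2488652²) ≈ 7.7229e+06, ∠D ≈ 161.20°
|H| = 7.7381e+08 / 7.7229e+06 ≈ 100.2
Gain = 20 log₁₀(100.2) ≈ 40.02 dB
∠H = 161.07° − 161.20° = -0.13°

ω = 25: 38.5 dB, 14.0°; ω = 2708: 40.0 dB, -0.1°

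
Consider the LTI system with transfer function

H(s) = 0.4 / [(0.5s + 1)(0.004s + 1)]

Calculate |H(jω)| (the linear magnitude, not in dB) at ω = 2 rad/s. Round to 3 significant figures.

At ω = 2 rad/s:
pole (1 + j2·0.5) = 1 + j1 → |·| ≈ 1.4142, ∠ ≈ 45.00°
pole (1 + j2·0.004) = 1 + j0.008 → |·| ≈ 1, ∠ ≈ 0.46°
|H| = 0.4 · 1 / (1.4142 · 1) ≈ 0.28285

0.283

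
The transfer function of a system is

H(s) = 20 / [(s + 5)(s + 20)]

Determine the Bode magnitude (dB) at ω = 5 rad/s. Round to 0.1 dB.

At s = jω = j5:
pole (s+5): 5 + j5 → |·| = √(5²+5²) = √50 ≈ 7.0711, ∠ = arctan(5/5) ≈ 45.00°
pole (s+20): 20 + j5 → |·| = √(20²+5²) = √425 ≈ 20.616, ∠ = arctan(5/20) ≈ 14.04°
|H| = 20 / 145.78 ≈ 0.13719
Gain = 20 log₁₀(0.13719) ≈ -17.25 dB

-17.3 dB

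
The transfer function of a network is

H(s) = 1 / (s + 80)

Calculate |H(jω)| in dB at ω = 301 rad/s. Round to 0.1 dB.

-49.9 dB

At s = jω = j301:
pole (s+80): 80 + j301 → |·| = √(80²+301²) = √97001 ≈ 311.45, ∠ = arctan(301/80) ≈ 75.12°
|H| = 1 / 311.45 ≈ 0.0032108
Gain = 20 log₁₀(0.0032108) ≈ -49.87 dB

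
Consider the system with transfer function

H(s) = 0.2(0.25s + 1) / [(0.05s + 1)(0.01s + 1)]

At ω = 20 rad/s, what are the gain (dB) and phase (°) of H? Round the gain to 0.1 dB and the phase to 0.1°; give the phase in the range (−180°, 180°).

At ω = 20 rad/s:
zero (1 + j20·0.25) = 1 + j5 → |·| ≈ 5.099, ∠ ≈ 78.69°
pole (1 + j20·0.05) = 1 + j1 → |·| ≈ 1.4142, ∠ ≈ 45.00°
pole (1 + j20·0.01) = 1 + j0.2 → |·| ≈ 1.0198, ∠ ≈ 11.31°
|H| = 0.2 · 5.099 / (1.4142 · 1.0198) ≈ 0.70711
Gain = 20 log₁₀(0.70711) ≈ -3.01 dB
∠H = (78.69°) − (45.00° + 11.31°) = 22.38°

-3.0 dB, 22.4°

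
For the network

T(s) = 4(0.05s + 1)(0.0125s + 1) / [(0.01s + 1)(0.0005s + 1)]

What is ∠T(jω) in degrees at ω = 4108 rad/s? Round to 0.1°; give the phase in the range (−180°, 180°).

At ω = 4108 rad/s:
zero (1 + j4108·0.05) = 1 + j205.4 → |·| ≈ 205.4, ∠ ≈ 89.72°
zero (1 + j4108·0.0125) = 1 + j51.35 → |·| ≈ 51.36, ∠ ≈ 88.88°
pole (1 + j4108·0.01) = 1 + j41.08 → |·| ≈ 41.092, ∠ ≈ 88.61°
pole (1 + j4108·0.0005) = 1 + j2.054 → |·| ≈ 2.2845, ∠ ≈ 64.04°
∠T = (89.72° + 88.88°) − (88.61° + 64.04°) = 25.95°

26.0°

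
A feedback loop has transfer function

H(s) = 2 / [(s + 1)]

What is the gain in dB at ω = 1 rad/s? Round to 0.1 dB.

At ω = 1 rad/s:
pole (1 + j1·1) = 1 + j1 → |·| ≈ 1.4142, ∠ ≈ 45.00°
|H| = 2 · 1 / (1.4142) ≈ 1.4142
Gain = 20 log₁₀(1.4142) ≈ 3.01 dB

3.0 dB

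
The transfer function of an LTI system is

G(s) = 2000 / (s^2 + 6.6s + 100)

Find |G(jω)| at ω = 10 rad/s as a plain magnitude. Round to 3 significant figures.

At s = jω = j10:
quadratic: (j10)² + 6.6·j10 + 100 = 0 + j66 → |·| ≈ 66, ∠ ≈ 90.00°
|G| = 2000 / 66 ≈ 30.303

30.3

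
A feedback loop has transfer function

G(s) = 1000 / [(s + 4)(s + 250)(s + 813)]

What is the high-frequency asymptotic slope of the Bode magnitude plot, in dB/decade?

Each pole contributes −20 dB/decade at high frequency; each zero contributes +20 dB/decade.
Net: 0 zero(s) − 3 pole(s) → -60 dB/decade.

-60 dB/decade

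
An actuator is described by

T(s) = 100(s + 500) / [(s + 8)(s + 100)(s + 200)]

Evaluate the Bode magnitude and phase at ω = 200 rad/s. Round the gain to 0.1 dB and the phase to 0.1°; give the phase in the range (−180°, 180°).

At s = jω = j200:
zero (s+500): 500 + j200 → |·| = √(500²+200²) = √290000 ≈ 538.52, ∠ = arctan(200/500) ≈ 21.80°
pole (s+8): 8 + j200 → |·| = √(8²+200²) = √40064 ≈ 200.16, ∠ = arctan(200/8) ≈ 87.71°
pole (s+100): 100 + j200 → |·| = √(100²+200²) = √50000 ≈ 223.61, ∠ = arctan(200/100) ≈ 63.43°
pole (s+200): 200 + j200 → |·| = √(200²+200²) = √80000 ≈ 282.84, ∠ = arctan(200/200) ≈ 45.00°
|T| = 100 · 538.52 / 1.2659e+07 ≈ 0.004254
Gain = 20 log₁₀(0.004254) ≈ -47.42 dB
∠T = 21.80° − 196.14° = -174.34°

-47.4 dB, -174.3°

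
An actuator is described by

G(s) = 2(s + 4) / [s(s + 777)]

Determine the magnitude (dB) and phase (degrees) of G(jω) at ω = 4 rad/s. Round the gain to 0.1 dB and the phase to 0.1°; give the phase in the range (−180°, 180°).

-48.8 dB, -45.3°

At s = jω = j4:
zero (s+4): 4 + j4 → |·| = √(4²+4²) = √32 ≈ 5.6569, ∠ = arctan(4/4) ≈ 45.00°
pole (s+777): 777 + j4 → |·| = √(777²+4²) = √603745 ≈ 777.01, ∠ = arctan(4/777) ≈ 0.29°
pole at origin: |s| = 4, ∠ = 90.00° (in denominator)
|G| = 2 · 5.6569 / 3108 ≈ 0.0036402
Gain = 20 log₁₀(0.0036402) ≈ -48.78 dB
∠G = 45.00° − 90.29° = -45.29°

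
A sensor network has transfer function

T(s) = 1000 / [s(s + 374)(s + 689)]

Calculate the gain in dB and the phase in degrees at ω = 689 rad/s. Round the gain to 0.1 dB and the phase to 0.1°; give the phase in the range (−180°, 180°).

At s = jω = j689:
pole (s+374): 374 + j689 → |·| = √(374²+689²) = √614597 ≈ 783.96, ∠ = arctan(689/374) ≈ 61.51°
pole (s+689): 689 + j689 → |·| = √(689²+689²) = √949442 ≈ 974.39, ∠ = arctan(689/689) ≈ 45.00°
pole at origin: |s| = 689, ∠ = 90.00° (in denominator)
|T| = 1000 / 5.2632e+08 ≈ 1.9e-06
Gain = 20 log₁₀(1.9e-06) ≈ -114.42 dB
∠T = 0.00° − 196.51° = -196.51° ≡ 163.49° (principal value)

-114.4 dB, 163.5°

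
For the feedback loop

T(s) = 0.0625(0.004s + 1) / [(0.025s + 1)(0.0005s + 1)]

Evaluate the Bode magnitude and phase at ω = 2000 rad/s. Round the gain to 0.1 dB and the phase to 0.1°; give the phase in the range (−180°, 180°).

At ω = 2000 rad/s:
zero (1 + j2000·0.004) = 1 + j8 → |·| ≈ 8.0623, ∠ ≈ 82.87°
pole (1 + j2000·0.025) = 1 + j50 → |·| ≈ 50.01, ∠ ≈ 88.85°
pole (1 + j2000·0.0005) = 1 + j1 → |·| ≈ 1.4142, ∠ ≈ 45.00°
|T| = 0.0625 · 8.0623 / (50.01 · 1.4142) ≈ 0.0071248
Gain = 20 log₁₀(0.0071248) ≈ -42.94 dB
∠T = (82.87°) − (88.85° + 45.00°) = -50.98°

-42.9 dB, -51.0°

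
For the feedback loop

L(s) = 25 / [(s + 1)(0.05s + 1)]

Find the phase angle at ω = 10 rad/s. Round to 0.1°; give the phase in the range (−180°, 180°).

At ω = 10 rad/s:
pole (1 + j10·1) = 1 + j10 → |·| ≈ 10.05, ∠ ≈ 84.29°
pole (1 + j10·0.05) = 1 + j0.5 → |·| ≈ 1.118, ∠ ≈ 26.57°
∠L = (0°) − (84.29° + 26.57°) = -110.86°

-110.9°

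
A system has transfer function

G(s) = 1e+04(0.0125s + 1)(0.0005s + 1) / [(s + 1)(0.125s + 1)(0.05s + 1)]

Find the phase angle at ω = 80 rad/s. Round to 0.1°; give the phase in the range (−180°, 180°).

157.8°

At ω = 80 rad/s:
zero (1 + j80·0.0125) = 1 + j1 → |·| ≈ 1.4142, ∠ ≈ 45.00°
zero (1 + j80·0.0005) = 1 + j0.04 → |·| ≈ 1.0008, ∠ ≈ 2.29°
pole (1 + j80·1) = 1 + j80 → |·| ≈ 80.006, ∠ ≈ 89.28°
pole (1 + j80·0.125) = 1 + j10 → |·| ≈ 10.05, ∠ ≈ 84.29°
pole (1 + j80·0.05) = 1 + j4 → |·| ≈ 4.1231, ∠ ≈ 75.96°
∠G = (45.00° + 2.29°) − (89.28° + 84.29° + 75.96°) = -202.24° ≡ 157.76° (principal value)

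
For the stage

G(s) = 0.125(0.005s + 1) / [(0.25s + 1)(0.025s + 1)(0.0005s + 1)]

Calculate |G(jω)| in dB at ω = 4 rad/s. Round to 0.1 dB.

At ω = 4 rad/s:
zero (1 + j4·0.005) = 1 + j0.02 → |·| ≈ 1.0002, ∠ ≈ 1.15°
pole (1 + j4·0.25) = 1 + j1 → |·| ≈ 1.4142, ∠ ≈ 45.00°
pole (1 + j4·0.025) = 1 + j0.1 → |·| ≈ 1.005, ∠ ≈ 5.71°
pole (1 + j4·0.0005) = 1 + j0.002 → |·| ≈ 1, ∠ ≈ 0.11°
|G| = 0.125 · 1.0002 / (1.4142 · 1.005 · 1) ≈ 0.087967
Gain = 20 log₁₀(0.087967) ≈ -21.11 dB

-21.1 dB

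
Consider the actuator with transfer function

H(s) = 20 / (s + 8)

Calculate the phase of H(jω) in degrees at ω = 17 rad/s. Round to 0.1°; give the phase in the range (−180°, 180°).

-64.8°

Substitute s = j17:
Numerator: 20 = 20 + j0
Denominator: (j17) + 8 = 8 + j17
|N| = √(20² + 0²) ≈ 20, ∠N ≈ 0.00°
|D| = √(8² + 17²) ≈ 18.788, ∠D ≈ 64.80°
∠H = 0.00° − 64.80° = -64.80°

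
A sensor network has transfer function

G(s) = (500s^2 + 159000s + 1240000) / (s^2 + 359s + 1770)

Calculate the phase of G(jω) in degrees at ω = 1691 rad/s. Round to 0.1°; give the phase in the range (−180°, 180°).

Substitute s = j1691:
Numerator: 500(j1691)^2 + 159000(j1691) + 1240000 = -1428500500 + j268869000
Denominator: (j1691)^2 + 359(j1691) + 1770 = -2857711 + j607069
|N| = √(1428500500² + 268869000²) ≈ 1.4536e+09, ∠N ≈ 169.34°
|D| = √(2857711² + 607069²) ≈ 2.9215e+06, ∠D ≈ 168.01°
∠G = 169.34° − 168.01° = 1.33°

1.3°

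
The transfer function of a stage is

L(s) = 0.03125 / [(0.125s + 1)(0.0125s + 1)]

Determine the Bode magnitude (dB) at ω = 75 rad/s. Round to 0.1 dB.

-52.3 dB

At ω = 75 rad/s:
pole (1 + j75·0.125) = 1 + j9.375 → |·| ≈ 9.4282, ∠ ≈ 83.91°
pole (1 + j75·0.0125) = 1 + j0.9375 → |·| ≈ 1.3707, ∠ ≈ 43.15°
|L| = 0.03125 · 1 / (9.4282 · 1.3707) ≈ 0.0024181
Gain = 20 log₁₀(0.0024181) ≈ -52.33 dB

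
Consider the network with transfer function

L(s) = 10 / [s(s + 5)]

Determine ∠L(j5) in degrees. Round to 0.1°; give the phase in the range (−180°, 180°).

At s = jω = j5:
pole (s+5): 5 + j5 → |·| = √(5²+5²) = √50 ≈ 7.0711, ∠ = arctan(5/5) ≈ 45.00°
pole at origin: |s| = 5, ∠ = 90.00° (in denominator)
∠L = 0.00° − 135.00° = -135.00°

-135.0°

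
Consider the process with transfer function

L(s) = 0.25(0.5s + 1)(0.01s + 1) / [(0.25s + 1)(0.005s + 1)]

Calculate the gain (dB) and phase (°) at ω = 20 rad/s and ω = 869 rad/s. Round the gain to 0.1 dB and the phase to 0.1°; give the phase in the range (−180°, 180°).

At ω = 20 rad/s:
zero (1 + j20·0.5) = 1 + j10 → |·| ≈ 10.05, ∠ ≈ 84.29°
zero (1 + j20·0.01) = 1 + j0.2 → |·| ≈ 1.0198, ∠ ≈ 11.31°
pole (1 + j20·0.25) = 1 + j5 → |·| ≈ 5.099, ∠ ≈ 78.69°
pole (1 + j20·0.005) = 1 + j0.1 → |·| ≈ 1.005, ∠ ≈ 5.71°
|L| = 0.25 · 10.05 · 1.0198 / (5.099 · 1.005) ≈ 0.5
Gain = 20 log₁₀(0.5) ≈ -6.02 dB
∠L = (84.29° + 11.31°) − (78.69° + 5.71°) = 11.20°

At ω = 869 rad/s:
zero (1 + j869·0.5) = 1 + j434.5 → |·| ≈ 434.5, ∠ ≈ 89.87°
zero (1 + j869·0.01) = 1 + j8.69 → |·| ≈ 8.7473, ∠ ≈ 83.44°
pole (1 + j869·0.25) = 1 + j217.25 → |·| ≈ 217.25, ∠ ≈ 89.74°
pole (1 + j869·0.005) = 1 + j4.345 → |·| ≈ 4.4586, ∠ ≈ 77.04°
|L| = 0.25 · 434.5 · 8.7473 / (217.25 · 4.4586) ≈ 0.98095
Gain = 20 log₁₀(0.98095) ≈ -0.17 dB
∠L = (89.87° + 83.44°) − (89.74° + 77.04°) = 6.53°

ω = 20: -6.0 dB, 11.2°; ω = 869: -0.2 dB, 6.5°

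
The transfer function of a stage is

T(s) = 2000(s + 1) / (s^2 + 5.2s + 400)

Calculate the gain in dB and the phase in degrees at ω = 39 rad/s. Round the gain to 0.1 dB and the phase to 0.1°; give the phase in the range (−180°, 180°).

36.7 dB, -81.2°

At s = jω = j39:
zero (s+1): 1 + j39 → |·| = √(1²+39²) = √1522 ≈ 39.013, ∠ = arctan(39/1) ≈ 88.53°
quadratic: (j39)² + 5.2·j39 + 400 = -1121 + j202.8 → |·| ≈ 1139.2, ∠ ≈ 169.75°
|T| = 2000 · 39.013 / 1139.2 ≈ 68.492
Gain = 20 log₁₀(68.492) ≈ 36.71 dB
∠T = 88.53° − 169.75° = -81.22°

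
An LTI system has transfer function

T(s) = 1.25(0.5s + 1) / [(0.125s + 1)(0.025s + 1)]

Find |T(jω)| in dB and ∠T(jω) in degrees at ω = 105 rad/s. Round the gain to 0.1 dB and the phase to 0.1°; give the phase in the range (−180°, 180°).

At ω = 105 rad/s:
zero (1 + j105·0.5) = 1 + j52.5 → |·| ≈ 52.51, ∠ ≈ 88.91°
pole (1 + j105·0.125) = 1 + j13.125 → |·| ≈ 13.163, ∠ ≈ 85.64°
pole (1 + j105·0.025) = 1 + j2.625 → |·| ≈ 2.809, ∠ ≈ 69.15°
|T| = 1.25 · 52.51 / (13.163 · 2.809) ≈ 1.7752
Gain = 20 log₁₀(1.7752) ≈ 4.98 dB
∠T = (88.91°) − (85.64° + 69.15°) = -65.88°

5.0 dB, -65.9°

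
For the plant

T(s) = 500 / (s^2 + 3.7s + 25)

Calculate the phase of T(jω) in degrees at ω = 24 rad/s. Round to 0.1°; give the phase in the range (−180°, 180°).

At s = jω = j24:
quadratic: (j24)² + 3.7·j24 + 25 = -551 + j88.8 → |·| ≈ 558.11, ∠ ≈ 170.84°
∠T = 0.00° − 170.84° = -170.84°

-170.8°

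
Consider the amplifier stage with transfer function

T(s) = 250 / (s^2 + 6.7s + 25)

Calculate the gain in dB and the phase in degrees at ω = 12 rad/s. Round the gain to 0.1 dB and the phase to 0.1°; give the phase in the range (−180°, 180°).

4.8 dB, -146.0°

At s = jω = j12:
quadratic: (j12)² + 6.7·j12 + 25 = -119 + j80.4 → |·| ≈ 143.61, ∠ ≈ 145.96°
|T| = 250 / 143.61 ≈ 1.7408
Gain = 20 log₁₀(1.7408) ≈ 4.81 dB
∠T = 0.00° − 145.96° = -145.96°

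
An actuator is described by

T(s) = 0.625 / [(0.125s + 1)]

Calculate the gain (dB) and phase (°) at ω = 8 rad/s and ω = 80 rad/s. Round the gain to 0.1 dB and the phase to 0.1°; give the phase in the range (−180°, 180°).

At ω = 8 rad/s:
pole (1 + j8·0.125) = 1 + j1 → |·| ≈ 1.4142, ∠ ≈ 45.00°
|T| = 0.625 · 1 / (1.4142) ≈ 0.44195
Gain = 20 log₁₀(0.44195) ≈ -7.09 dB
∠T = (0°) − (45.00°) = -45.00°

At ω = 80 rad/s:
pole (1 + j80·0.125) = 1 + j10 → |·| ≈ 10.05, ∠ ≈ 84.29°
|T| = 0.625 · 1 / (10.05) ≈ 0.062189
Gain = 20 log₁₀(0.062189) ≈ -24.13 dB
∠T = (0°) − (84.29°) = -84.29°

ω = 8: -7.1 dB, -45.0°; ω = 80: -24.1 dB, -84.3°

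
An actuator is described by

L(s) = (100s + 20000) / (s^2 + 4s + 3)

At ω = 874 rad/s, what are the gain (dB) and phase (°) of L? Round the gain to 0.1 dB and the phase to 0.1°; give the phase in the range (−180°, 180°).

Substitute s = j874:
Numerator: 100(j874) + 20000 = 20000 + j87400
Denominator: (j874)^2 + 4(j874) + 3 = -763873 + j3496
|N| = √(20000² + 87400²) ≈ 89659, ∠N ≈ 77.11°
|D| = √(763873² + 3496²) ≈ 7.6388e+05, ∠D ≈ 179.74°
|L| = 89659 / 7.6388e+05 ≈ 0.11737
Gain = 20 log₁₀(0.11737) ≈ -18.61 dB
∠L = 77.11° − 179.74° = -102.63°

-18.6 dB, -102.6°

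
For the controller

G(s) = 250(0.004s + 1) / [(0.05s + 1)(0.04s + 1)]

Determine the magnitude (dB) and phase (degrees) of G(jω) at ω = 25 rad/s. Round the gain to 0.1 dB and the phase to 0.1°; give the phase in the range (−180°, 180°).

40.9 dB, -90.6°

At ω = 25 rad/s:
zero (1 + j25·0.004) = 1 + j0.1 → |·| ≈ 1.005, ∠ ≈ 5.71°
pole (1 + j25·0.05) = 1 + j1.25 → |·| ≈ 1.6008, ∠ ≈ 51.34°
pole (1 + j25·0.04) = 1 + j1 → |·| ≈ 1.4142, ∠ ≈ 45.00°
|G| = 250 · 1.005 / (1.6008 · 1.4142) ≈ 110.98
Gain = 20 log₁₀(110.98) ≈ 40.90 dB
∠G = (5.71°) − (51.34° + 45.00°) = -90.63°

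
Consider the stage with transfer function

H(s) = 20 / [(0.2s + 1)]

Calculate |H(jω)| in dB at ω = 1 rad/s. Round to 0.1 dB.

25.9 dB

At ω = 1 rad/s:
pole (1 + j1·0.2) = 1 + j0.2 → |·| ≈ 1.0198, ∠ ≈ 11.31°
|H| = 20 · 1 / (1.0198) ≈ 19.612
Gain = 20 log₁₀(19.612) ≈ 25.85 dB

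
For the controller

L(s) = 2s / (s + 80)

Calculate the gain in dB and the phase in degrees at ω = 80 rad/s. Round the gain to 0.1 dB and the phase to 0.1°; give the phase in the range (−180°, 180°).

3.0 dB, 45.0°

At s = jω = j80:
zero at origin: s = j80 → |·| = 80, ∠ = 90.00°
pole (s+80): 80 + j80 → |·| = √(80²+80²) = √12800 ≈ 113.14, ∠ = arctan(80/80) ≈ 45.00°
|L| = 2 · 80 / 113.14 ≈ 1.4142
Gain = 20 log₁₀(1.4142) ≈ 3.01 dB
∠L = 90.00° − 45.00° = 45.00°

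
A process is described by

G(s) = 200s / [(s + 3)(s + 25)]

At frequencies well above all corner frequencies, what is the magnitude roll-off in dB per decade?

Each pole contributes −20 dB/decade at high frequency; each zero contributes +20 dB/decade.
Net: 1 zero(s) − 2 pole(s) → -20 dB/decade.

-20 dB/decade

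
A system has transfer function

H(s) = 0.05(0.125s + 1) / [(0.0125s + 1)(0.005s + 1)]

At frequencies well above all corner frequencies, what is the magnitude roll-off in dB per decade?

Each pole contributes −20 dB/decade at high frequency; each zero contributes +20 dB/decade.
Net: 1 zero(s) − 2 pole(s) → -20 dB/decade.

-20 dB/decade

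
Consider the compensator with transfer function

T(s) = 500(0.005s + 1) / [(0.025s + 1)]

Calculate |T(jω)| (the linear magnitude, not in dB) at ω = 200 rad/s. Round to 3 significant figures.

At ω = 200 rad/s:
zero (1 + j200·0.005) = 1 + j1 → |·| ≈ 1.4142, ∠ ≈ 45.00°
pole (1 + j200·0.025) = 1 + j5 → |·| ≈ 5.099, ∠ ≈ 78.69°
|T| = 500 · 1.4142 / (5.099) ≈ 138.67

139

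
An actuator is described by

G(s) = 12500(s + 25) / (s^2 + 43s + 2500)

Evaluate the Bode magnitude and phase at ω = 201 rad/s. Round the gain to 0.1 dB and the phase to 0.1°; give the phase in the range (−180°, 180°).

At s = jω = j201:
zero (s+25): 25 + j201 → |·| = √(25²+201²) = √41026 ≈ 202.55, ∠ = arctan(201/25) ≈ 82.91°
quadratic: (j201)² + 43·j201 + 2500 = -37901 + j8643 → |·| ≈ 38874, ∠ ≈ 167.15°
|G| = 12500 · 202.55 / 38874 ≈ 65.13
Gain = 20 log₁₀(65.13) ≈ 36.28 dB
∠G = 82.91° − 167.15° = -84.24°

36.3 dB, -84.2°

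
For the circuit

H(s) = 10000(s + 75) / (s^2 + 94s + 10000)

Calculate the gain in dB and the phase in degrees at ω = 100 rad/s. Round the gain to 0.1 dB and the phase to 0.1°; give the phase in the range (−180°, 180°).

42.5 dB, -36.9°

At s = jω = j100:
zero (s+75): 75 + j100 → |·| = √(75²+100²) = √15625 ≈ 125, ∠ = arctan(100/75) ≈ 53.13°
quadratic: (j100)² + 94·j100 + 10000 = 0 + j9400 → |·| ≈ 9400, ∠ ≈ 90.00°
|H| = 10000 · 125 / 9400 ≈ 132.98
Gain = 20 log₁₀(132.98) ≈ 42.48 dB
∠H = 53.13° − 90.00° = -36.87°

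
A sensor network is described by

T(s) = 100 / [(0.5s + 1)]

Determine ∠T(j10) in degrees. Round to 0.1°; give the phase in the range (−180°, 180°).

-78.7°

At ω = 10 rad/s:
pole (1 + j10·0.5) = 1 + j5 → |·| ≈ 5.099, ∠ ≈ 78.69°
∠T = (0°) − (78.69°) = -78.69°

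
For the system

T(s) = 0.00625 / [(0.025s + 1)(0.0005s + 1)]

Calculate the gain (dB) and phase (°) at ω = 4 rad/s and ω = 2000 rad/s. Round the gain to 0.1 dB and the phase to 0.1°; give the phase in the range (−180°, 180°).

At ω = 4 rad/s:
pole (1 + j4·0.025) = 1 + j0.1 → |·| ≈ 1.005, ∠ ≈ 5.71°
pole (1 + j4·0.0005) = 1 + j0.002 → |·| ≈ 1, ∠ ≈ 0.11°
|T| = 0.00625 · 1 / (1.005 · 1) ≈ 0.0062189
Gain = 20 log₁₀(0.0062189) ≈ -44.13 dB
∠T = (0°) − (5.71° + 0.11°) = -5.82°

At ω = 2000 rad/s:
pole (1 + j2000·0.025) = 1 + j50 → |·| ≈ 50.01, ∠ ≈ 88.85°
pole (1 + j2000·0.0005) = 1 + j1 → |·| ≈ 1.4142, ∠ ≈ 45.00°
|T| = 0.00625 · 1 / (50.01 · 1.4142) ≈ 8.8372e-05
Gain = 20 log₁₀(8.8372e-05) ≈ -81.07 dB
∠T = (0°) − (88.85° + 45.00°) = -133.85°

ω = 4: -44.1 dB, -5.8°; ω = 2000: -81.1 dB, -133.9°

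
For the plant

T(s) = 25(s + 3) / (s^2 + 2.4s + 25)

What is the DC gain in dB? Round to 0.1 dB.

9.5 dB

T(0) = 25·3 / 25 = 3
20 log₁₀(3) ≈ 9.54 dB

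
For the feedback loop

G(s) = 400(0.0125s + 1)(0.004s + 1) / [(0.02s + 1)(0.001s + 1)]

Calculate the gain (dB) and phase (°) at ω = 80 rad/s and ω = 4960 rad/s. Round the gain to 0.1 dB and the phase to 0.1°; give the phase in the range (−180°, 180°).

ω = 80: 49.9 dB, 0.2°; ω = 4960: 59.8 dB, 8.2°

At ω = 80 rad/s:
zero (1 + j80·0.0125) = 1 + j1 → |·| ≈ 1.4142, ∠ ≈ 45.00°
zero (1 + j80·0.004) = 1 + j0.32 → |·| ≈ 1.05, ∠ ≈ 17.74°
pole (1 + j80·0.02) = 1 + j1.6 → |·| ≈ 1.8868, ∠ ≈ 57.99°
pole (1 + j80·0.001) = 1 + j0.08 → |·| ≈ 1.0032, ∠ ≈ 4.57°
|G| = 400 · 1.4142 · 1.05 / (1.8868 · 1.0032) ≈ 313.8
Gain = 20 log₁₀(313.8) ≈ 49.93 dB
∠G = (45.00° + 17.74°) − (57.99° + 4.57°) = 0.18°

At ω = 4960 rad/s:
zero (1 + j4960·0.0125) = 1 + j62 → |·| ≈ 62.008, ∠ ≈ 89.08°
zero (1 + j4960·0.004) = 1 + j19.84 → |·| ≈ 19.865, ∠ ≈ 87.11°
pole (1 + j4960·0.02) = 1 + j99.2 → |·| ≈ 99.205, ∠ ≈ 89.42°
pole (1 + j4960·0.001) = 1 + j4.96 → |·| ≈ 5.0598, ∠ ≈ 78.60°
|G| = 400 · 62.008 · 19.865 / (99.205 · 5.0598) ≈ 981.59
Gain = 20 log₁₀(981.59) ≈ 59.84 dB
∠G = (89.08° + 87.11°) − (89.42° + 78.60°) = 8.17°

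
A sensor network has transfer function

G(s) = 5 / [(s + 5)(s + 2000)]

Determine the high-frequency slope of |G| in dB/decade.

Each pole contributes −20 dB/decade at high frequency; each zero contributes +20 dB/decade.
Net: 0 zero(s) − 2 pole(s) → -40 dB/decade.

-40 dB/decade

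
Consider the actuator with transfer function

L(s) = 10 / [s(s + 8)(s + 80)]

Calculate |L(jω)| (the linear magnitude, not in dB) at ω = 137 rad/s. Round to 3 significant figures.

At s = jω = j137:
pole (s+8): 8 + j137 → |·| = √(8²+137²) = √18833 ≈ 137.23, ∠ = arctan(137/8) ≈ 86.66°
pole (s+80): 80 + j137 → |·| = √(80²+137²) = √25169 ≈ 158.65, ∠ = arctan(137/80) ≈ 59.72°
pole at origin: |s| = 137, ∠ = 90.00° (in denominator)
|L| = 10 / 2.9827e+06 ≈ 3.3527e-06

3.35e-06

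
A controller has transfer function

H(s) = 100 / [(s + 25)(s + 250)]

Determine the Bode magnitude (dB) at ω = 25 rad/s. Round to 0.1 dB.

-39.0 dB

At s = jω = j25:
pole (s+25): 25 + j25 → |·| = √(25²+25²) = √1250 ≈ 35.355, ∠ = arctan(25/25) ≈ 45.00°
pole (s+250): 250 + j25 → |·| = √(250²+25²) = √63125 ≈ 251.25, ∠ = arctan(25/250) ≈ 5.71°
|H| = 100 / 8882.9 ≈ 0.011258
Gain = 20 log₁₀(0.011258) ≈ -38.97 dB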